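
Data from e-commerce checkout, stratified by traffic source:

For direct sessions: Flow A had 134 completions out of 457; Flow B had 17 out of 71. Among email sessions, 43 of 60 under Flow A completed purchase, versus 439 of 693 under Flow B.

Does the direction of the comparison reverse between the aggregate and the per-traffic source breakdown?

Direct: Flow A 134/457 = 29.3%, Flow B 17/71 = 23.9% → Flow A
Email: Flow A 43/60 = 71.7%, Flow B 439/693 = 63.3% → Flow A
Overall: Flow A 177/517 = 34.2%, Flow B 456/764 = 59.7% → Flow B
Flow A wins each traffic group but Flow B wins overall — the comparison reverses. Flow A's sessions skew toward direct, which has a lower base rate.

Yes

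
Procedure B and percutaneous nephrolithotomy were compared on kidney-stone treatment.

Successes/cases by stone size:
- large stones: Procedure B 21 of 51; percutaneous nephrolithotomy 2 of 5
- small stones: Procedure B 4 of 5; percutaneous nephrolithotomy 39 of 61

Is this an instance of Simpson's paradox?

Large stones: Procedure B 21/51 = 41.2%, percutaneous nephrolithotomy 2/5 = 40.0% → Procedure B
Small stones: Procedure B 4/5 = 80.0%, percutaneous nephrolithotomy 39/61 = 63.9% → Procedure B
Overall: Procedure B 25/56 = 44.6%, percutaneous nephrolithotomy 41/66 = 62.1% → percutaneous nephrolithotomy
Procedure B wins each stone group but percutaneous nephrolithotomy wins overall — the comparison reverses. Procedure B's cases skew toward large stones, which has a lower base rate.

Yes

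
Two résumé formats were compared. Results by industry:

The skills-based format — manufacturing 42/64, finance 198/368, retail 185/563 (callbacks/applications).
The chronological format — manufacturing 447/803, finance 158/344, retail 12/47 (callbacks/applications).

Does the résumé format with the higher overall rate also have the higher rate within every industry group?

Manufacturing: the skills-based format 42/64 = 65.6%, the chronological format 447/803 = 55.7% → the skills-based format
Finance: the skills-based format 198/368 = 53.8%, the chronological format 158/344 = 45.9% → the skills-based format
Retail: the skills-based format 185/563 = 32.9%, the chronological format 12/47 = 25.5% → the skills-based format
Overall: the skills-based format 425/995 = 42.7%, the chronological format 617/1194 = 51.7% → the chronological format
The skills-based format wins each industry group but the chronological format wins overall — the comparison reverses. The skills-based format's applications skew toward retail, which has a lower base rate.

No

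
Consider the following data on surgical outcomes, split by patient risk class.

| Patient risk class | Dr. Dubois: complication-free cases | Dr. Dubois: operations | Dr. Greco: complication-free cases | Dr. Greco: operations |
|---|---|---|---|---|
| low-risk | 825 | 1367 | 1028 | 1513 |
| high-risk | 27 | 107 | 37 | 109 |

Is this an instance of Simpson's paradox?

No

Low-risk: Dr. Dubois 825/1367 = 60.4%, Dr. Greco 1028/1513 = 67.9% → Dr. Greco
High-risk: Dr. Dubois 27/107 = 25.2%, Dr. Greco 37/109 = 33.9% → Dr. Greco
Overall: Dr. Dubois 852/1474 = 57.8%, Dr. Greco 1065/1622 = 65.7% → Dr. Greco
Dr. Greco wins overall and in every patient risk group — no reversal.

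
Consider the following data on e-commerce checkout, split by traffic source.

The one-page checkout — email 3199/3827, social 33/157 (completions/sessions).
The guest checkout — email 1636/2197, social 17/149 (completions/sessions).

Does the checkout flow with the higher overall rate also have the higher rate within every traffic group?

Yes

Email: the one-page checkout 3199/3827 = 83.6%, the guest checkout 1636/2197 = 74.5% → the one-page checkout
Social: the one-page checkout 33/157 = 21.0%, the guest checkout 17/149 = 11.4% → the one-page checkout
Overall: the one-page checkout 3232/3984 = 81.1%, the guest checkout 1653/2346 = 70.5% → the one-page checkout
The one-page checkout wins overall and in every traffic group — no reversal.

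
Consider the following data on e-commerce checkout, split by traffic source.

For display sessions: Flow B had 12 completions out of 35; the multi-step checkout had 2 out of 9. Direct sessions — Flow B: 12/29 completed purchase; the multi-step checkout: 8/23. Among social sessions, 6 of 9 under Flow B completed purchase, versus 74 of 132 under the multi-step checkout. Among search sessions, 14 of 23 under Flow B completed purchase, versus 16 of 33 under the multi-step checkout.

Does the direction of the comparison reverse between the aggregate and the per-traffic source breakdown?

Yes

Display: Flow B 12/35 = 34.3%, the multi-step checkout 2/9 = 22.2% → Flow B
Direct: Flow B 12/29 = 41.4%, the multi-step checkout 8/23 = 34.8% → Flow B
Social: Flow B 6/9 = 66.7%, the multi-step checkout 74/132 = 56.1% → Flow B
Search: Flow B 14/23 = 60.9%, the multi-step checkout 16/33 = 48.5% → Flow B
Overall: Flow B 44/96 = 45.8%, the multi-step checkout 100/197 = 50.8% → the multi-step checkout
Flow B wins each traffic group but the multi-step checkout wins overall — the comparison reverses. Flow B's sessions skew toward display, which has a lower base rate.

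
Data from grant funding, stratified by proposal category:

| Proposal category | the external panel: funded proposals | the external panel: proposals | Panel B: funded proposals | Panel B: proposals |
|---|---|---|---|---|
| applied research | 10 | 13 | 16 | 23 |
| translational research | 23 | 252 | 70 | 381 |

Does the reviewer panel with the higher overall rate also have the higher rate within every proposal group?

No

Applied research: the external panel 10/13 = 76.9%, Panel B 16/23 = 69.6% → the external panel
Translational research: the external panel 23/252 = 9.1%, Panel B 70/381 = 18.4% → Panel B
Overall: the external panel 33/265 = 12.5%, Panel B 86/404 = 21.3% → Panel B
Neither sweeps: the external panel wins 1 of 2 groups, Panel B wins 1. Panel B wins overall but not every group — no Simpson reversal.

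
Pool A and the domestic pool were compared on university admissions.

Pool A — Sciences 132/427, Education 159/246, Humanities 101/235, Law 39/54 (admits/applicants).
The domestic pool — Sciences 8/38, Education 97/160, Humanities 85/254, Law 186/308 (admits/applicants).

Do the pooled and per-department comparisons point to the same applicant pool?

Sciences: Pool A 132/427 = 30.9%, the domestic pool 8/38 = 21.1% → Pool A
Education: Pool A 159/246 = 64.6%, the domestic pool 97/160 = 60.6% → Pool A
Humanities: Pool A 101/235 = 43.0%, the domestic pool 85/254 = 33.5% → Pool A
Law: Pool A 39/54 = 72.2%, the domestic pool 186/308 = 60.4% → Pool A
Overall: Pool A 431/962 = 44.8%, the domestic pool 376/760 = 49.5% → the domestic pool
Pool A wins each department group but the domestic pool wins overall — the comparison reverses. Pool A's applicants skew toward Sciences, which has a lower base rate.

No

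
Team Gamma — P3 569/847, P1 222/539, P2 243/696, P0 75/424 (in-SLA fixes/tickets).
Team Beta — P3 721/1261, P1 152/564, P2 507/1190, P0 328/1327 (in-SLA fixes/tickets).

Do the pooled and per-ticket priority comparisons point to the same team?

P3: Team Gamma 569/847 = 67.2%, Team Beta 721/1261 = 57.2% → Team Gamma
P1: Team Gamma 222/539 = 41.2%, Team Beta 152/564 = 27.0% → Team Gamma
P2: Team Gamma 243/696 = 34.9%, Team Beta 507/1190 = 42.6% → Team Beta
P0: Team Gamma 75/424 = 17.7%, Team Beta 328/1327 = 24.7% → Team Beta
Overall: Team Gamma 1109/2506 = 44.3%, Team Beta 1708/4342 = 39.3% → Team Gamma
Neither sweeps: Team Gamma wins 2 of 4 groups, Team Beta wins 2. Team Gamma wins overall but not every group — no Simpson reversal.

No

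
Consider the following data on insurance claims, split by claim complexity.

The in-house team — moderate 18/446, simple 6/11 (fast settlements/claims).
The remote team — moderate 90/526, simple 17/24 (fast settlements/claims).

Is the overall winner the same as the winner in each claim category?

Moderate: the in-house team 18/446 = 4.0%, the remote team 90/526 = 17.1% → the remote team
Simple: the in-house team 6/11 = 54.5%, the remote team 17/24 = 70.8% → the remote team
Overall: the in-house team 24/457 = 5.3%, the remote team 107/550 = 19.5% → the remote team
The remote team wins overall and in every claim group — no reversal.

Yes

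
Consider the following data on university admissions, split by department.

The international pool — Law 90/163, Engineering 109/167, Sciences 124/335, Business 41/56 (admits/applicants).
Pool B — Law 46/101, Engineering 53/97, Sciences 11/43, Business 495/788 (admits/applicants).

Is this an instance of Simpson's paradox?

Yes

Law: the international pool 90/163 = 55.2%, Pool B 46/101 = 45.5% → the international pool
Engineering: the international pool 109/167 = 65.3%, Pool B 53/97 = 54.6% → the international pool
Sciences: the international pool 124/335 = 37.0%, Pool B 11/43 = 25.6% → the international pool
Business: the international pool 41/56 = 73.2%, Pool B 495/788 = 62.8% → the international pool
Overall: the international pool 364/721 = 50.5%, Pool B 605/1029 = 58.8% → Pool B
The international pool wins each department group but Pool B wins overall — the comparison reverses. The international pool's applicants skew toward Sciences, which has a lower base rate.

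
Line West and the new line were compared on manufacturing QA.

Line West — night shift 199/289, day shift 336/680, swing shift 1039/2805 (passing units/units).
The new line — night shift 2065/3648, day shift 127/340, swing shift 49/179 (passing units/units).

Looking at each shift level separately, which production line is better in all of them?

Night shift: Line West 199/289 = 68.9%, the new line 2065/3648 = 56.6% → Line West
Day shift: Line West 336/680 = 49.4%, the new line 127/340 = 37.4% → Line West
Swing shift: Line West 1039/2805 = 37.0%, the new line 49/179 = 27.4% → Line West
Line West has the higher rate in all 3 groups.

Line West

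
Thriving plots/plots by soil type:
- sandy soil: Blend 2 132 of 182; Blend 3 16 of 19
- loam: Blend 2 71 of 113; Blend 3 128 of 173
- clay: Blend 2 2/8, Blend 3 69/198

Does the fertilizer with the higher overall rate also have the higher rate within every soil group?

Sandy soil: Blend 2 132/182 = 72.5%, Blend 3 16/19 = 84.2% → Blend 3
Loam: Blend 2 71/113 = 62.8%, Blend 3 128/173 = 74.0% → Blend 3
Clay: Blend 2 2/8 = 25.0%, Blend 3 69/198 = 34.8% → Blend 3
Overall: Blend 2 205/303 = 67.7%, Blend 3 213/390 = 54.6% → Blend 2
Blend 3 wins each soil group but Blend 2 wins overall — the comparison reverses. Blend 3's plots skew toward clay, which has a lower base rate.

No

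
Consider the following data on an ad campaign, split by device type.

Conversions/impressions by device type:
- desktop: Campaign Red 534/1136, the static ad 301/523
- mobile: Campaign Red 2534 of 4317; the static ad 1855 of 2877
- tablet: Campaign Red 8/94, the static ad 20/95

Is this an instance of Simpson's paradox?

Desktop: Campaign Red 534/1136 = 47.0%, the static ad 301/523 = 57.6% → the static ad
Mobile: Campaign Red 2534/4317 = 58.7%, the static ad 1855/2877 = 64.5% → the static ad
Tablet: Campaign Red 8/94 = 8.5%, the static ad 20/95 = 21.1% → the static ad
Overall: Campaign Red 3076/5547 = 55.5%, the static ad 2176/3495 = 62.3% → the static ad
The static ad wins overall and in every device group — no reversal.

No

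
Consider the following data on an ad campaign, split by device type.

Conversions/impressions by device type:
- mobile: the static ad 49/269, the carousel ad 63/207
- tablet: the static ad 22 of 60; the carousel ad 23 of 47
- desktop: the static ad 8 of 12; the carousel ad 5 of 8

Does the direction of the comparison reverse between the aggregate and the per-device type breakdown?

No

Mobile: the static ad 49/269 = 18.2%, the carousel ad 63/207 = 30.4% → the carousel ad
Tablet: the static ad 22/60 = 36.7%, the carousel ad 23/47 = 48.9% → the carousel ad
Desktop: the static ad 8/12 = 66.7%, the carousel ad 5/8 = 62.5% → the static ad
Overall: the static ad 79/341 = 23.2%, the carousel ad 91/262 = 34.7% → the carousel ad
Neither sweeps: the static ad wins 1 of 3 groups, the carousel ad wins 2. The carousel ad wins overall but not every group — no Simpson reversal.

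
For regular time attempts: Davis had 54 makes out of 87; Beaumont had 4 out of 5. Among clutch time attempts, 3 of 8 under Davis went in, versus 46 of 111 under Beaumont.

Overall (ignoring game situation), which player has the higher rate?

Regular time: Davis 54/87 = 62.1%, Beaumont 4/5 = 80.0% → Beaumont
Clutch time: Davis 3/8 = 37.5%, Beaumont 46/111 = 41.4% → Beaumont
Overall: Davis 57/95 = 60.0%, Beaumont 50/116 = 43.1% → Davis
(Beaumont wins every game group but Davis wins overall — Beaumont's attempts skew toward the low-rate clutch time group.)

Davis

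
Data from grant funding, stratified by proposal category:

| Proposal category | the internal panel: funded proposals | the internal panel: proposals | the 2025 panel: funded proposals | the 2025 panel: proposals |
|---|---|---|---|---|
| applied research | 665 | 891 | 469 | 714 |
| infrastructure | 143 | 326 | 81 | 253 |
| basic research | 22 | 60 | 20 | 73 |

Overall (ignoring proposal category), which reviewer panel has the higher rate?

Applied research: the internal panel 665/891 = 74.6%, the 2025 panel 469/714 = 65.7% → the internal panel
Infrastructure: the internal panel 143/326 = 43.9%, the 2025 panel 81/253 = 32.0% → the internal panel
Basic research: the internal panel 22/60 = 36.7%, the 2025 panel 20/73 = 27.4% → the internal panel
Overall: the internal panel 830/1277 = 65.0%, the 2025 panel 570/1040 = 54.8% → the internal panel

the internal panel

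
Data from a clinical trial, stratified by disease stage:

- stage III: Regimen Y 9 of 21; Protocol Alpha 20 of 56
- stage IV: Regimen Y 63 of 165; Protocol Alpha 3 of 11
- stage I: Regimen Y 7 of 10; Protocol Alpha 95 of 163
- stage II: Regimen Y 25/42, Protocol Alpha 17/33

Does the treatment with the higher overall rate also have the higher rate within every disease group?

Stage III: Regimen Y 9/21 = 42.9%, Protocol Alpha 20/56 = 35.7% → Regimen Y
Stage IV: Regimen Y 63/165 = 38.2%, Protocol Alpha 3/11 = 27.3% → Regimen Y
Stage I: Regimen Y 7/10 = 70.0%, Protocol Alpha 95/163 = 58.3% → Regimen Y
Stage II: Regimen Y 25/42 = 59.5%, Protocol Alpha 17/33 = 51.5% → Regimen Y
Overall: Regimen Y 104/238 = 43.7%, Protocol Alpha 135/263 = 51.3% → Protocol Alpha
Regimen Y wins each disease group but Protocol Alpha wins overall — the comparison reverses. Regimen Y's patients skew toward stage IV, which has a lower base rate.

No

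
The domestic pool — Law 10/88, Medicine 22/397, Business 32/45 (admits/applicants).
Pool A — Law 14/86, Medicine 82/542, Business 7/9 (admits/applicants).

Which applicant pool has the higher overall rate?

Law: the domestic pool 10/88 = 11.4%, Pool A 14/86 = 16.3% → Pool A
Medicine: the domestic pool 22/397 = 5.5%, Pool A 82/542 = 15.1% → Pool A
Business: the domestic pool 32/45 = 71.1%, Pool A 7/9 = 77.8% → Pool A
Overall: the domestic pool 64/530 = 12.1%, Pool A 103/637 = 16.2% → Pool A

Pool A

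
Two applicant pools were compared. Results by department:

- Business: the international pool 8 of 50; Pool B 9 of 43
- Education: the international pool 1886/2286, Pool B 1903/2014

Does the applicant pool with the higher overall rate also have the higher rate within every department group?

Yes

Business: the international pool 8/50 = 16.0%, Pool B 9/43 = 20.9% → Pool B
Education: the international pool 1886/2286 = 82.5%, Pool B 1903/2014 = 94.5% → Pool B
Overall: the international pool 1894/2336 = 81.1%, Pool B 1912/2057 = 93.0% → Pool B
Pool B wins overall and in every department group — no reversal.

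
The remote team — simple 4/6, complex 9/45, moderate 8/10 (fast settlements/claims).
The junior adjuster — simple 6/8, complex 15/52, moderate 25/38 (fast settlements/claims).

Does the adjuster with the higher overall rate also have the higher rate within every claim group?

Simple: the remote team 4/6 = 66.7%, the junior adjuster 6/8 = 75.0% → the junior adjuster
Complex: the remote team 9/45 = 20.0%, the junior adjuster 15/52 = 28.8% → the junior adjuster
Moderate: the remote team 8/10 = 80.0%, the junior adjuster 25/38 = 65.8% → the remote team
Overall: the remote team 21/61 = 34.4%, the junior adjuster 46/98 = 46.9% → the junior adjuster
Neither sweeps: the remote team wins 1 of 3 groups, the junior adjuster wins 2. The junior adjuster wins overall but not every group — no Simpson reversal.

No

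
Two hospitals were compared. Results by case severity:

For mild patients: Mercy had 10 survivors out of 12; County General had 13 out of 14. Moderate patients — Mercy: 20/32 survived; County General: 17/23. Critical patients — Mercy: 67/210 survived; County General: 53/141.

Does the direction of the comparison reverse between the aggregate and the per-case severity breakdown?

No

Mild: Mercy 10/12 = 83.3%, County General 13/14 = 92.9% → County General
Moderate: Mercy 20/32 = 62.5%, County General 17/23 = 73.9% → County General
Critical: Mercy 67/210 = 31.9%, County General 53/141 = 37.6% → County General
Overall: Mercy 97/254 = 38.2%, County General 83/178 = 46.6% → County General
County General wins overall and in every case group — no reversal.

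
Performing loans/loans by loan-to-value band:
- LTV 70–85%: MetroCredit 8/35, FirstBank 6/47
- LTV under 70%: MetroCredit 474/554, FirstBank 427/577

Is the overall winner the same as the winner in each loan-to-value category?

Yes

LTV 70–85%: MetroCredit 8/35 = 22.9%, FirstBank 6/47 = 12.8% → MetroCredit
LTV under 70%: MetroCredit 474/554 = 85.6%, FirstBank 427/577 = 74.0% → MetroCredit
Overall: MetroCredit 482/589 = 81.8%, FirstBank 433/624 = 69.4% → MetroCredit
MetroCredit wins overall and in every loan-to-value group — no reversal.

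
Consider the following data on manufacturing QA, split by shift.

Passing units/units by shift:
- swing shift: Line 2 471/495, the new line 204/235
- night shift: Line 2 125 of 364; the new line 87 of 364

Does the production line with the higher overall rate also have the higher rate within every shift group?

Swing shift: Line 2 471/495 = 95.2%, the new line 204/235 = 86.8% → Line 2
Night shift: Line 2 125/364 = 34.3%, the new line 87/364 = 23.9% → Line 2
Overall: Line 2 596/859 = 69.4%, the new line 291/599 = 48.6% → Line 2
Line 2 wins overall and in every shift group — no reversal.

Yes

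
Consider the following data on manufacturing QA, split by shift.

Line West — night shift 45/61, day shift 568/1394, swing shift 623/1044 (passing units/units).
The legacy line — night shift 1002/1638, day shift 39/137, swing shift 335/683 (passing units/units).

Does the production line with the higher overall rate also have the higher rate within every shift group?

Night shift: Line West 45/61 = 73.8%, the legacy line 1002/1638 = 61.2% → Line West
Day shift: Line West 568/1394 = 40.7%, the legacy line 39/137 = 28.5% → Line West
Swing shift: Line West 623/1044 = 59.7%, the legacy line 335/683 = 49.0% → Line West
Overall: Line West 1236/2499 = 49.5%, the legacy line 1376/2458 = 56.0% → the legacy line
Line West wins each shift group but the legacy line wins overall — the comparison reverses. Line West's units skew toward day shift, which has a lower base rate.

No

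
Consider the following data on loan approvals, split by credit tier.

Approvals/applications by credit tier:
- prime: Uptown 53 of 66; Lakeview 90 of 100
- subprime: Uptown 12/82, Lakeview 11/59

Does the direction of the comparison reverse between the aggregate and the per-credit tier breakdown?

Prime: Uptown 53/66 = 80.3%, Lakeview 90/100 = 90.0% → Lakeview
Subprime: Uptown 12/82 = 14.6%, Lakeview 11/59 = 18.6% → Lakeview
Overall: Uptown 65/148 = 43.9%, Lakeview 101/159 = 63.5% → Lakeview
Lakeview wins overall and in every credit group — no reversal.

No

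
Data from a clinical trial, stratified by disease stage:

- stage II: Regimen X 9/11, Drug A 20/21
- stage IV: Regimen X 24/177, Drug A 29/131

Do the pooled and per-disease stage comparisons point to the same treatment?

Yes

Stage II: Regimen X 9/11 = 81.8%, Drug A 20/21 = 95.2% → Drug A
Stage IV: Regimen X 24/177 = 13.6%, Drug A 29/131 = 22.1% → Drug A
Overall: Regimen X 33/188 = 17.6%, Drug A 49/152 = 32.2% → Drug A
Drug A wins overall and in every disease group — no reversal.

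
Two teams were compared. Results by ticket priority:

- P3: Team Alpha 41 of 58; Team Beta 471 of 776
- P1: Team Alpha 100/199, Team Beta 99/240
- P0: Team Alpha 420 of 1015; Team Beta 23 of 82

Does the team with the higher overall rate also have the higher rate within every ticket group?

P3: Team Alpha 41/58 = 70.7%, Team Beta 471/776 = 60.7% → Team Alpha
P1: Team Alpha 100/199 = 50.3%, Team Beta 99/240 = 41.2% → Team Alpha
P0: Team Alpha 420/1015 = 41.4%, Team Beta 23/82 = 28.0% → Team Alpha
Overall: Team Alpha 561/1272 = 44.1%, Team Beta 593/1098 = 54.0% → Team Beta
Team Alpha wins each ticket group but Team Beta wins overall — the comparison reverses. Team Alpha's tickets skew toward P0, which has a lower base rate.

No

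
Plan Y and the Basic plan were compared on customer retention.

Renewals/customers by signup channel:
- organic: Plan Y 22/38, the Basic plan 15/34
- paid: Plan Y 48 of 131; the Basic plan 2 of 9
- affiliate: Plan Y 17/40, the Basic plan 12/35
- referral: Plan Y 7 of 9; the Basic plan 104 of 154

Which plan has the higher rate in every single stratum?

Plan Y

Organic: Plan Y 22/38 = 57.9%, the Basic plan 15/34 = 44.1% → Plan Y
Paid: Plan Y 48/131 = 36.6%, the Basic plan 2/9 = 22.2% → Plan Y
Affiliate: Plan Y 17/40 = 42.5%, the Basic plan 12/35 = 34.3% → Plan Y
Referral: Plan Y 7/9 = 77.8%, the Basic plan 104/154 = 67.5% → Plan Y
Plan Y has the higher rate in all 4 groups.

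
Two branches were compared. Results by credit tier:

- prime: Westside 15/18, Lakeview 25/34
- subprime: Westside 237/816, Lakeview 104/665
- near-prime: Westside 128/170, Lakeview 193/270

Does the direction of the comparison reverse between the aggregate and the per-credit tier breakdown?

No

Prime: Westside 15/18 = 83.3%, Lakeview 25/34 = 73.5% → Westside
Subprime: Westside 237/816 = 29.0%, Lakeview 104/665 = 15.6% → Westside
Near-prime: Westside 128/170 = 75.3%, Lakeview 193/270 = 71.5% → Westside
Overall: Westside 380/1004 = 37.8%, Lakeview 322/969 = 33.2% → Westside
Westside wins overall and in every credit group — no reversal.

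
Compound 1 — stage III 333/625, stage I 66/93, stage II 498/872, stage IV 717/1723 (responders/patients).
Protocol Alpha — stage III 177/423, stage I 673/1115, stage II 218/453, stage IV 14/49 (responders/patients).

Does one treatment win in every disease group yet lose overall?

Yes

Stage III: Compound 1 333/625 = 53.3%, Protocol Alpha 177/423 = 41.8% → Compound 1
Stage I: Compound 1 66/93 = 71.0%, Protocol Alpha 673/1115 = 60.4% → Compound 1
Stage II: Compound 1 498/872 = 57.1%, Protocol Alpha 218/453 = 48.1% → Compound 1
Stage IV: Compound 1 717/1723 = 41.6%, Protocol Alpha 14/49 = 28.6% → Compound 1
Overall: Compound 1 1614/3313 = 48.7%, Protocol Alpha 1082/2040 = 53.0% → Protocol Alpha
Compound 1 wins each disease group but Protocol Alpha wins overall — the comparison reverses. Compound 1's patients skew toward stage IV, which has a lower base rate.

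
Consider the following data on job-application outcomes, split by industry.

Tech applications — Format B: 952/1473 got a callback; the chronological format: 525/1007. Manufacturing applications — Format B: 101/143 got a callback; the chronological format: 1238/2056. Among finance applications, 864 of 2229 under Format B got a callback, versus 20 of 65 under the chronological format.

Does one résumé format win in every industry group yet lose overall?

Tech: Format B 952/1473 = 64.6%, the chronological format 525/1007 = 52.1% → Format B
Manufacturing: Format B 101/143 = 70.6%, the chronological format 1238/2056 = 60.2% → Format B
Finance: Format B 864/2229 = 38.8%, the chronological format 20/65 = 30.8% → Format B
Overall: Format B 1917/3845 = 49.9%, the chronological format 1783/3128 = 57.0% → the chronological format
Format B wins each industry group but the chronological format wins overall — the comparison reverses. Format B's applications skew toward finance, which has a lower base rate.

Yes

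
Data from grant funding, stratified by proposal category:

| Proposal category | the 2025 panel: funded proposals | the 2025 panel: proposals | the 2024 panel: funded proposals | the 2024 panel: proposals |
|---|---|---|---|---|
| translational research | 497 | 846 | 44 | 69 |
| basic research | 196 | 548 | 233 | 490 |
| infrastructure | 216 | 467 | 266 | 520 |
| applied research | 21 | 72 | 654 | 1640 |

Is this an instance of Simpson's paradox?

Yes

Translational research: the 2025 panel 497/846 = 58.7%, the 2024 panel 44/69 = 63.8% → the 2024 panel
Basic research: the 2025 panel 196/548 = 35.8%, the 2024 panel 233/490 = 47.6% → the 2024 panel
Infrastructure: the 2025 panel 216/467 = 46.3%, the 2024 panel 266/520 = 51.2% → the 2024 panel
Applied research: the 2025 panel 21/72 = 29.2%, the 2024 panel 654/1640 = 39.9% → the 2024 panel
Overall: the 2025 panel 930/1933 = 48.1%, the 2024 panel 1197/2719 = 44.0% → the 2025 panel
The 2024 panel wins each proposal group but the 2025 panel wins overall — the comparison reverses. The 2024 panel's proposals skew toward applied research, which has a lower base rate.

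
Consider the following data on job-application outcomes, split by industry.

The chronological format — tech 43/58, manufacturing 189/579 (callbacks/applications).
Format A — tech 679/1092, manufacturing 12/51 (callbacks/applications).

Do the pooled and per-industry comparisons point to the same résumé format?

Tech: the chronological format 43/58 = 74.1%, Format A 679/1092 = 62.2% → the chronological format
Manufacturing: the chronological format 189/579 = 32.6%, Format A 12/51 = 23.5% → the chronological format
Overall: the chronological format 232/637 = 36.4%, Format A 691/1143 = 60.5% → Format A
The chronological format wins each industry group but Format A wins overall — the comparison reverses. The chronological format's applications skew toward manufacturing, which has a lower base rate.

No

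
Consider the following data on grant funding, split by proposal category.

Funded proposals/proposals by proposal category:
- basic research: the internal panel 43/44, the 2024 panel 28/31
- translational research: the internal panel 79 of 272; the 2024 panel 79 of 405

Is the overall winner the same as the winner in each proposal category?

Yes

Basic research: the internal panel 43/44 = 97.7%, the 2024 panel 28/31 = 90.3% → the internal panel
Translational research: the internal panel 79/272 = 29.0%, the 2024 panel 79/405 = 19.5% → the internal panel
Overall: the internal panel 122/316 = 38.6%, the 2024 panel 107/436 = 24.5% → the internal panel
The internal panel wins overall and in every proposal group — no reversal.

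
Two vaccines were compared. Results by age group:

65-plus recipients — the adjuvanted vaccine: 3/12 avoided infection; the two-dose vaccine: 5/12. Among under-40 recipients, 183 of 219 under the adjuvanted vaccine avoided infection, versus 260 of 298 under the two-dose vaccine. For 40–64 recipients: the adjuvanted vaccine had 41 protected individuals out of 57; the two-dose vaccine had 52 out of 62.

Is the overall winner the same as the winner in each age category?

Yes

65-plus: the adjuvanted vaccine 3/12 = 25.0%, the two-dose vaccine 5/12 = 41.7% → the two-dose vaccine
Under-40: the adjuvanted vaccine 183/219 = 83.6%, the two-dose vaccine 260/298 = 87.2% → the two-dose vaccine
40–64: the adjuvanted vaccine 41/57 = 71.9%, the two-dose vaccine 52/62 = 83.9% → the two-dose vaccine
Overall: the adjuvanted vaccine 227/288 = 78.8%, the two-dose vaccine 317/372 = 85.2% → the two-dose vaccine
The two-dose vaccine wins overall and in every age group — no reversal.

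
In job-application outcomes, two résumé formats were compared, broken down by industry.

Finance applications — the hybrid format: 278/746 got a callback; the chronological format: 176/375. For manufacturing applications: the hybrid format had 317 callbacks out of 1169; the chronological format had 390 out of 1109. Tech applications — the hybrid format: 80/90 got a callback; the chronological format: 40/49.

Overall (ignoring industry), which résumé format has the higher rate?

Finance: the hybrid format 278/746 = 37.3%, the chronological format 176/375 = 46.9% → the chronological format
Manufacturing: the hybrid format 317/1169 = 27.1%, the chronological format 390/1109 = 35.2% → the chronological format
Tech: the hybrid format 80/90 = 88.9%, the chronological format 40/49 = 81.6% → the hybrid format
Overall: the hybrid format 675/2005 = 33.7%, the chronological format 606/1533 = 39.5% → the chronological format
(Neither sweeps every industry group, but the chronological format has the higher pooled rate.)

the chronological format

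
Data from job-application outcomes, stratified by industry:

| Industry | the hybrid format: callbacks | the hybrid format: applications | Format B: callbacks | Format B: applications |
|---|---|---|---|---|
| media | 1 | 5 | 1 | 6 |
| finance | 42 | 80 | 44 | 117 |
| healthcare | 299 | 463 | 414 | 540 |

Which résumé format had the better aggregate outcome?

Media: the hybrid format 1/5 = 20.0%, Format B 1/6 = 16.7% → the hybrid format
Finance: the hybrid format 42/80 = 52.5%, Format B 44/117 = 37.6% → the hybrid format
Healthcare: the hybrid format 299/463 = 64.6%, Format B 414/540 = 76.7% → Format B
Overall: the hybrid format 342/548 = 62.4%, Format B 459/663 = 69.2% → Format B
(Neither sweeps every industry group, but Format B has the higher pooled rate.)

Format B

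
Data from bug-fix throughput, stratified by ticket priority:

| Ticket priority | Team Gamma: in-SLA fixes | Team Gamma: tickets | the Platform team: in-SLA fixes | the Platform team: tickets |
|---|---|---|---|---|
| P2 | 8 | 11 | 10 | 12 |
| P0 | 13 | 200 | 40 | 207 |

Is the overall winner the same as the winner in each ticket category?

P2: Team Gamma 8/11 = 72.7%, the Platform team 10/12 = 83.3% → the Platform team
P0: Team Gamma 13/200 = 6.5%, the Platform team 40/207 = 19.3% → the Platform team
Overall: Team Gamma 21/211 = 10.0%, the Platform team 50/219 = 22.8% → the Platform team
The Platform team wins overall and in every ticket group — no reversal.

Yes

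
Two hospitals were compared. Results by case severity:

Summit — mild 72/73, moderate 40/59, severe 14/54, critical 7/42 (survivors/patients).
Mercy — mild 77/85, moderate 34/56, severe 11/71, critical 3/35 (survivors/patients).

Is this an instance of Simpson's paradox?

No

Mild: Summit 72/73 = 98.6%, Mercy 77/85 = 90.6% → Summit
Moderate: Summit 40/59 = 67.8%, Mercy 34/56 = 60.7% → Summit
Severe: Summit 14/54 = 25.9%, Mercy 11/71 = 15.5% → Summit
Critical: Summit 7/42 = 16.7%, Mercy 3/35 = 8.6% → Summit
Overall: Summit 133/228 = 58.3%, Mercy 125/247 = 50.6% → Summit
Summit wins overall and in every case group — no reversal.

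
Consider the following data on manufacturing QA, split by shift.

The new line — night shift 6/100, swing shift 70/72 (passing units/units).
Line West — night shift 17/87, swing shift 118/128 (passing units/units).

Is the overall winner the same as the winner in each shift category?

No

Night shift: the new line 6/100 = 6.0%, Line West 17/87 = 19.5% → Line West
Swing shift: the new line 70/72 = 97.2%, Line West 118/128 = 92.2% → the new line
Overall: the new line 76/172 = 44.2%, Line West 135/215 = 62.8% → Line West
Neither sweeps: the new line wins 1 of 2 groups, Line West wins 1. Line West wins overall but not every group — no Simpson reversal.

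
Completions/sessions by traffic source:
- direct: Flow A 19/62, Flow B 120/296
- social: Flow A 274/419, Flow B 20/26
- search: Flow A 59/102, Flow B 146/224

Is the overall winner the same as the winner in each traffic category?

Direct: Flow A 19/62 = 30.6%, Flow B 120/296 = 40.5% → Flow B
Social: Flow A 274/419 = 65.4%, Flow B 20/26 = 76.9% → Flow B
Search: Flow A 59/102 = 57.8%, Flow B 146/224 = 65.2% → Flow B
Overall: Flow A 352/583 = 60.4%, Flow B 286/546 = 52.4% → Flow A
Flow B wins each traffic group but Flow A wins overall — the comparison reverses. Flow B's sessions skew toward direct, which has a lower base rate.

No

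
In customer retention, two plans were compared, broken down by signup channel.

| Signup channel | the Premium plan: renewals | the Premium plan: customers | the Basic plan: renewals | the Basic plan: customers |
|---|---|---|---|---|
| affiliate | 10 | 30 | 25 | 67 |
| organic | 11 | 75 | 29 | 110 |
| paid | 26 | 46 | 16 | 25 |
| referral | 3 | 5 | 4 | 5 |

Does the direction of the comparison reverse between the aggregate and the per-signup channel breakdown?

Affiliate: the Premium plan 10/30 = 33.3%, the Basic plan 25/67 = 37.3% → the Basic plan
Organic: the Premium plan 11/75 = 14.7%, the Basic plan 29/110 = 26.4% → the Basic plan
Paid: the Premium plan 26/46 = 56.5%, the Basic plan 16/25 = 64.0% → the Basic plan
Referral: the Premium plan 3/5 = 60.0%, the Basic plan 4/5 = 80.0% → the Basic plan
Overall: the Premium plan 50/156 = 32.1%, the Basic plan 74/207 = 35.7% → the Basic plan
The Basic plan wins overall and in every signup group — no reversal.

No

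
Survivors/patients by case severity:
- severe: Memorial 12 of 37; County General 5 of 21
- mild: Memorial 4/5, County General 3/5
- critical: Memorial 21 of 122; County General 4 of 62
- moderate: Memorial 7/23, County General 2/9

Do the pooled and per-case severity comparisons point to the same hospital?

Yes

Severe: Memorial 12/37 = 32.4%, County General 5/21 = 23.8% → Memorial
Mild: Memorial 4/5 = 80.0%, County General 3/5 = 60.0% → Memorial
Critical: Memorial 21/122 = 17.2%, County General 4/62 = 6.5% → Memorial
Moderate: Memorial 7/23 = 30.4%, County General 2/9 = 22.2% → Memorial
Overall: Memorial 44/187 = 23.5%, County General 14/97 = 14.4% → Memorial
Memorial wins overall and in every case group — no reversal.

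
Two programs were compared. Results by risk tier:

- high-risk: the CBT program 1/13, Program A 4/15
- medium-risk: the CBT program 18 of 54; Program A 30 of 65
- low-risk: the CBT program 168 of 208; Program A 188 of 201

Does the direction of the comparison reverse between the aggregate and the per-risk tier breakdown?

High-risk: the CBT program 1/13 = 7.7%, Program A 4/15 = 26.7% → Program A
Medium-risk: the CBT program 18/54 = 33.3%, Program A 30/65 = 46.2% → Program A
Low-risk: the CBT program 168/208 = 80.8%, Program A 188/201 = 93.5% → Program A
Overall: the CBT program 187/275 = 68.0%, Program A 222/281 = 79.0% → Program A
Program A wins overall and in every risk group — no reversal.

No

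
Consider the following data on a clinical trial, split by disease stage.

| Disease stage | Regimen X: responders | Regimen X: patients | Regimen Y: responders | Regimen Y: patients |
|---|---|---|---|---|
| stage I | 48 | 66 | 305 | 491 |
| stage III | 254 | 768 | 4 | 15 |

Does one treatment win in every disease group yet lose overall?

Stage I: Regimen X 48/66 = 72.7%, Regimen Y 305/491 = 62.1% → Regimen X
Stage III: Regimen X 254/768 = 33.1%, Regimen Y 4/15 = 26.7% → Regimen X
Overall: Regimen X 302/834 = 36.2%, Regimen Y 309/506 = 61.1% → Regimen Y
Regimen X wins each disease group but Regimen Y wins overall — the comparison reverses. Regimen X's patients skew toward stage III, which has a lower base rate.

Yes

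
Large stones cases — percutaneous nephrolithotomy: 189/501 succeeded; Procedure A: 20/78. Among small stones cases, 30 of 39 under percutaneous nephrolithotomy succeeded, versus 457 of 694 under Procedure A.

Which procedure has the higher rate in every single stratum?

Large stones: percutaneous nephrolithotomy 189/501 = 37.7%, Procedure A 20/78 = 25.6% → percutaneous nephrolithotomy
Small stones: percutaneous nephrolithotomy 30/39 = 76.9%, Procedure A 457/694 = 65.9% → percutaneous nephrolithotomy
Percutaneous nephrolithotomy has the higher rate in both groups.

percutaneous nephrolithotomy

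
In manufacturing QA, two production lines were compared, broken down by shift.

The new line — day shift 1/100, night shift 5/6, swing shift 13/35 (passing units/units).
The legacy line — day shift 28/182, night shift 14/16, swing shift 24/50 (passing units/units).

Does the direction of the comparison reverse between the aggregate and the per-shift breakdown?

No

Day shift: the new line 1/100 = 1.0%, the legacy line 28/182 = 15.4% → the legacy line
Night shift: the new line 5/6 = 83.3%, the legacy line 14/16 = 87.5% → the legacy line
Swing shift: the new line 13/35 = 37.1%, the legacy line 24/50 = 48.0% → the legacy line
Overall: the new line 19/141 = 13.5%, the legacy line 66/248 = 26.6% → the legacy line
The legacy line wins overall and in every shift group — no reversal.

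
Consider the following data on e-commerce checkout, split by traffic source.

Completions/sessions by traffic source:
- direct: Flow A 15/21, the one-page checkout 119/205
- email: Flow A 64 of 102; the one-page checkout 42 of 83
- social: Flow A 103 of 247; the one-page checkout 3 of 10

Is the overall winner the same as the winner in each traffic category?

No

Direct: Flow A 15/21 = 71.4%, the one-page checkout 119/205 = 58.0% → Flow A
Email: Flow A 64/102 = 62.7%, the one-page checkout 42/83 = 50.6% → Flow A
Social: Flow A 103/247 = 41.7%, the one-page checkout 3/10 = 30.0% → Flow A
Overall: Flow A 182/370 = 49.2%, the one-page checkout 164/298 = 55.0% → the one-page checkout
Flow A wins each traffic group but the one-page checkout wins overall — the comparison reverses. Flow A's sessions skew toward social, which has a lower base rate.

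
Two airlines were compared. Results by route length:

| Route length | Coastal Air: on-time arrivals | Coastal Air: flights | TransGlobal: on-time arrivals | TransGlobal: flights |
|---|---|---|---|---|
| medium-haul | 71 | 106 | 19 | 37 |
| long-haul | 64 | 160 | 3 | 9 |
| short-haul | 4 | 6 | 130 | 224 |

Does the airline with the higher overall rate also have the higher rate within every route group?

No

Medium-haul: Coastal Air 71/106 = 67.0%, TransGlobal 19/37 = 51.4% → Coastal Air
Long-haul: Coastal Air 64/160 = 40.0%, TransGlobal 3/9 = 33.3% → Coastal Air
Short-haul: Coastal Air 4/6 = 66.7%, TransGlobal 130/224 = 58.0% → Coastal Air
Overall: Coastal Air 139/272 = 51.1%, TransGlobal 152/270 = 56.3% → TransGlobal
Coastal Air wins each route group but TransGlobal wins overall — the comparison reverses. Coastal Air's flights skew toward long-haul, which has a lower base rate.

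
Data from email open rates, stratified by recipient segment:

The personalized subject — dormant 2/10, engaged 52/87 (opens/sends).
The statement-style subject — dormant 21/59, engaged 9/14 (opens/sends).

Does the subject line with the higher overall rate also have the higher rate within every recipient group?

No

Dormant: the personalized subject 2/10 = 20.0%, the statement-style subject 21/59 = 35.6% → the statement-style subject
Engaged: the personalized subject 52/87 = 59.8%, the statement-style subject 9/14 = 64.3% → the statement-style subject
Overall: the personalized subject 54/97 = 55.7%, the statement-style subject 30/73 = 41.1% → the personalized subject
The statement-style subject wins each recipient group but the personalized subject wins overall — the comparison reverses. The statement-style subject's sends skew toward dormant, which has a lower base rate.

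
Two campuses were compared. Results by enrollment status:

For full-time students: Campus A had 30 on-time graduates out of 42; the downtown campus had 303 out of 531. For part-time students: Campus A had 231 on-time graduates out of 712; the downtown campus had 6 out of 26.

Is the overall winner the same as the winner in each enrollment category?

No

Full-time: Campus A 30/42 = 71.4%, the downtown campus 303/531 = 57.1% → Campus A
Part-time: Campus A 231/712 = 32.4%, the downtown campus 6/26 = 23.1% → Campus A
Overall: Campus A 261/754 = 34.6%, the downtown campus 309/557 = 55.5% → the downtown campus
Campus A wins each enrollment group but the downtown campus wins overall — the comparison reverses. Campus A's students skew toward part-time, which has a lower base rate.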